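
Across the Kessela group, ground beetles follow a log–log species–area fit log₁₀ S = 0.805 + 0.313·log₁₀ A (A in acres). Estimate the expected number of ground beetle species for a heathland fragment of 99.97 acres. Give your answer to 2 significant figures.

27

S = 6.383 × 99.97^0.313 = 6.383 × 4.226 ≈ 26.97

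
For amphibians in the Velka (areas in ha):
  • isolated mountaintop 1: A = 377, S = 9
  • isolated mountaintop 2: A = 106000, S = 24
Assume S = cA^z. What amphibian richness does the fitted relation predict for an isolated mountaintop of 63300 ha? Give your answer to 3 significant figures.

z = ln(24/9) / ln(106000/377) = 0.9808 / 5.6389 = 0.1739
c = 9 / 377^0.1739 = 9 / 2.806 = 3.207
S₃ = 3.207 × 63300^0.1739 = 3.207 × 6.841 ≈ 21.94

21.9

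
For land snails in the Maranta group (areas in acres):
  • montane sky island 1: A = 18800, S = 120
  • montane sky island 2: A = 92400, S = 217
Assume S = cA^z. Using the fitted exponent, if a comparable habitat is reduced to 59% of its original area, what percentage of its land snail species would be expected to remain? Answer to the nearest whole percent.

z = ln(217/120) / ln(92400/18800) = 0.5924 / 1.5923 = 0.3721
S_new/S_old = (A_new/A_old)^z = 0.59^0.3721 = exp(0.3721 × -0.5276) = 0.8218

82%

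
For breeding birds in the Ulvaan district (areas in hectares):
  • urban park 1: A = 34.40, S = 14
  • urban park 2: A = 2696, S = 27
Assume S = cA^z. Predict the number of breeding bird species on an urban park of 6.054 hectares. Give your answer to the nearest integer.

11

z = ln(27/14) / ln(2696/34.4) = 0.6568 / 4.3615 = 0.1506
c = 14 / 34.4^0.1506 = 14 / 1.704 = 8.218
S₃ = 8.218 × 6.054^0.1506 = 8.218 × 1.311 ≈ 10.78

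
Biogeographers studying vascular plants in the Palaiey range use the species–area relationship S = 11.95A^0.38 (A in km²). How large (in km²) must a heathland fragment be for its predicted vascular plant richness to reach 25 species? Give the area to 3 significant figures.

6.98 km²

25 = 11.95 × A^0.38  ⇒  A^0.38 = 25/11.95 = 2.092
ln A = ln(2.092) / 0.38 = 0.7381 / 0.38 = 1.9425
A = e^1.9425 ≈ 6.976 km²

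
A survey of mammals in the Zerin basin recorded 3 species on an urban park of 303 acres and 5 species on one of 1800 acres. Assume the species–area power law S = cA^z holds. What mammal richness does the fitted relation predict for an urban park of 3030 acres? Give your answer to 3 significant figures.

5.81

z = ln(5/3) / ln(1800/303) = 0.5108 / 1.7818 = 0.2867
c = 3 / 303^0.2867 = 3 / 5.145 = 0.5831
S₃ = 0.5831 × 3030^0.2867 = 0.5831 × 9.956 ≈ 5.805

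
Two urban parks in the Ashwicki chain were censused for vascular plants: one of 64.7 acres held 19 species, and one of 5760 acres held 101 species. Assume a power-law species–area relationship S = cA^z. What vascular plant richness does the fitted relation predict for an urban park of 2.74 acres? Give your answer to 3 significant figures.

5.86

z = ln(101/19) / ln(5760/64.7) = 1.6707 / 4.4889 = 0.3722
c = 19 / 64.7^0.3722 = 19 / 4.72 = 4.025
S₃ = 4.025 × 2.74^0.3722 = 4.025 × 1.455 ≈ 5.857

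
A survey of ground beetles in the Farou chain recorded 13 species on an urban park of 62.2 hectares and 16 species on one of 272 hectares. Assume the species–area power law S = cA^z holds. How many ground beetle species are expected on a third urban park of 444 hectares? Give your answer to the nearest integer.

z = ln(16/13) / ln(272/62.2) = 0.2076 / 1.4754 = 0.1407
c = 13 / 62.2^0.1407 = 13 / 1.788 = 7.269
S₃ = 7.269 × 444^0.1407 = 7.269 × 2.358 ≈ 17.14

17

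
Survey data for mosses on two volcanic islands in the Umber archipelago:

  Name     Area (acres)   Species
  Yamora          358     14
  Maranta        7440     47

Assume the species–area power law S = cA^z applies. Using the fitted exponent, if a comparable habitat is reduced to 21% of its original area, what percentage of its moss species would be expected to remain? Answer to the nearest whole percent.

z = ln(47/14) / ln(7440/358) = 1.2111 / 3.0341 = 0.3992
S_new/S_old = (A_new/A_old)^z = 0.21^0.3992 = exp(0.3992 × -1.5606) = 0.5364

54%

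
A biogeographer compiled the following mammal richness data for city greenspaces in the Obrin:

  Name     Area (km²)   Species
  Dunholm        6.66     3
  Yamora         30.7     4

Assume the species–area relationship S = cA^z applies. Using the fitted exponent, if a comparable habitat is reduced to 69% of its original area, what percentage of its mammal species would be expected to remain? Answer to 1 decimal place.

93.3%

z = ln(4/3) / ln(30.7/6.66) = 0.2877 / 1.5281 = 0.1883
S_new/S_old = (A_new/A_old)^z = 0.69^0.1883 = exp(0.1883 × -0.3711) = 0.9325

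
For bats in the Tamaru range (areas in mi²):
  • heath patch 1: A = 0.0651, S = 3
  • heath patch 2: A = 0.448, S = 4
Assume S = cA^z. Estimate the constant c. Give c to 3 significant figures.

z = ln(S₂/S₁) / ln(A₂/A₁) = ln(4/3) / ln(0.448/0.0651) = 0.2877 / 1.9289 = 0.1491
c = S₁ / A₁^z = 3 / 0.0651^0.1491 = 3 / 0.6654 = 4.509

4.51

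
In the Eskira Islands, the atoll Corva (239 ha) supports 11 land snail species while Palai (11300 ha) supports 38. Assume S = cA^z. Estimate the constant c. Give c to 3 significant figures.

z = ln(S₂/S₁) / ln(A₂/A₁) = ln(38/11) / ln(11300/239) = 1.2397 / 3.8561 = 0.3215
c = S₁ / A₁^z = 11 / 239^0.3215 = 11 / 5.816 = 1.891

1.89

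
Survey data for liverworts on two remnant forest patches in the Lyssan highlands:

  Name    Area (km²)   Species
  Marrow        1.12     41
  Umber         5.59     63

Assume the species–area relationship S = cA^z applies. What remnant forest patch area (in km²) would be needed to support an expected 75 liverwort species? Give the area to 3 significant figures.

10.7 km²

z = ln(63/41) / ln(5.59/1.12) = 0.4296 / 1.6077 = 0.2672
c = 41 / 1.12^0.2672 = 41 / 1.031 = 39.78
A = (75/39.78)^(1/0.2672) ⇒ ln A = ln(1.886)/0.2672 = 2.3735
A = e^2.3735 ≈ 10.73 km²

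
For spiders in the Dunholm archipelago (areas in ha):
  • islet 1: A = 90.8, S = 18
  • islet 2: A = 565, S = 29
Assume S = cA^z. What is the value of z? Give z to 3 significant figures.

0.261

Taking logs: ln S = ln c + z ln A, so z = (ln S₂ − ln S₁)/(ln A₂ − ln A₁).
z = ln(29/18) / ln(565/90.8) = ln(1.611) / ln(6.222) = 0.4769 / 1.8282 = 0.2609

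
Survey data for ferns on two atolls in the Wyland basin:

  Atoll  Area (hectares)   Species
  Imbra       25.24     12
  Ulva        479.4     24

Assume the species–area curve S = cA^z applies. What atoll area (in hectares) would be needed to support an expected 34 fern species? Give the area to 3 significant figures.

2100 hectares

z = ln(24/12) / ln(479.4/25.24) = 0.6931 / 2.9441 = 0.2354
c = 12 / 25.24^0.2354 = 12 / 2.138 = 5.612
A = (34/5.612)^(1/0.2354) ⇒ ln A = ln(6.059)/0.2354 = 7.6519
A = e^7.6519 ≈ 2105 hectares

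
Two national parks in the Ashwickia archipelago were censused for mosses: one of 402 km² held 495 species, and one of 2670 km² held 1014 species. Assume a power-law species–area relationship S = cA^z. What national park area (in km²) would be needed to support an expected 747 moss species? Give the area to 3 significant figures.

1190 km²

z = ln(1014/495) / ln(2670/402) = 0.7171 / 1.8934 = 0.3787
c = 495 / 402^0.3787 = 495 / 9.69 = 51.08
A = (747/51.08)^(1/0.3787) ⇒ ln A = ln(14.62)/0.3787 = 7.0830
A = e^7.0830 ≈ 1191 km²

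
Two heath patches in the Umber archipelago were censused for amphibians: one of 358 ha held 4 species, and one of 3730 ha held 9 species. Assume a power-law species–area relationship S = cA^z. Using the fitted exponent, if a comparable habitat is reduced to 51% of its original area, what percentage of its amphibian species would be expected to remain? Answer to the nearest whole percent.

79%

z = ln(9/4) / ln(3730/358) = 0.8109 / 2.3436 = 0.3460
S_new/S_old = (A_new/A_old)^z = 0.51^0.3460 = exp(0.3460 × -0.6733) = 0.7922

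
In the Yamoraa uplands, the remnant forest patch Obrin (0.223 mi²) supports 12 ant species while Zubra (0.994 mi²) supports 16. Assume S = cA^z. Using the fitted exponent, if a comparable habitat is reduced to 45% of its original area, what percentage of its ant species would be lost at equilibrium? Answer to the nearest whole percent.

14%

z = ln(16/12) / ln(0.994/0.223) = 0.2877 / 1.4946 = 0.1925
S_new/S_old = (A_new/A_old)^z = 0.45^0.1925 = exp(0.1925 × -0.7985) = 0.8575
Fraction lost = 1 − 0.8575 = 0.1425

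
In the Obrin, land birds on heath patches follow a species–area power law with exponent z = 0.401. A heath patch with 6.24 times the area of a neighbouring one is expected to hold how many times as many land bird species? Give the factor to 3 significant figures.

2.08

S₂/S₁ = (A₂/A₁)^z = 6.24^0.401
ln(S₂/S₁) = 0.401 × ln 6.24 = 0.401 × 1.8310 = 0.7342
S₂/S₁ = e^0.7342 ≈ 2.084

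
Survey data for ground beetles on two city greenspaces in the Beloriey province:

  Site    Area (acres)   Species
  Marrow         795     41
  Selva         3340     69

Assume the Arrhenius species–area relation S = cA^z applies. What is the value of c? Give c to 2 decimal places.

z = ln(S₂/S₁) / ln(A₂/A₁) = ln(69/41) / ln(3340/795) = 0.5205 / 1.4354 = 0.3626
c = S₁ / A₁^z = 41 / 795^0.3626 = 41 / 11.27 = 3.639

3.64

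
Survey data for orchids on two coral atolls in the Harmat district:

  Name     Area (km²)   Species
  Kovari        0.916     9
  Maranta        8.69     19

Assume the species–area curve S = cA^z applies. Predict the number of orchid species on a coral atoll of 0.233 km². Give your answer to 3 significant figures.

z = ln(19/9) / ln(8.69/0.916) = 0.7472 / 2.2499 = 0.3321
c = 9 / 0.916^0.3321 = 9 / 0.9713 = 9.266
S₃ = 9.266 × 0.233^0.3321 = 9.266 × 0.6164 ≈ 5.712

5.71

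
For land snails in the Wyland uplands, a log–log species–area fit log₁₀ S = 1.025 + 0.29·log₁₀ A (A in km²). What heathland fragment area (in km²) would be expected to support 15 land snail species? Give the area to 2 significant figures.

3.3 km²

15 = 10.59 × A^0.29  ⇒  A^0.29 = 15/10.59 = 1.416
ln A = ln(1.416) / 0.29 = 0.3479 / 0.29 = 1.1997
A = e^1.1997 ≈ 3.319 km²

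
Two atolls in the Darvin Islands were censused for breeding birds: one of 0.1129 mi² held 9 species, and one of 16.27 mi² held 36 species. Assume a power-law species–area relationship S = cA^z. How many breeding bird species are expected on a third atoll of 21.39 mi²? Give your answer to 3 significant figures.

38.9

z = ln(36/9) / ln(16.27/0.1129) = 1.3863 / 4.9706 = 0.2789
c = 9 / 0.1129^0.2789 = 9 / 0.5442 = 16.54
S₃ = 16.54 × 21.39^0.2789 = 16.54 × 2.35 ≈ 38.85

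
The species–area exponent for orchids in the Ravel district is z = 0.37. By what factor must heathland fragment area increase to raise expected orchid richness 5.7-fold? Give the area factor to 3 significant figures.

(A₂/A₁)^0.37 = 5.7, so A₂/A₁ = 5.7^(1/0.37) = 5.7^2.703
ln(A₂/A₁) = ln 5.7 / 0.37 = 1.7405 / 0.37 = 4.7040
A₂/A₁ = e^4.7040 ≈ 110.4

110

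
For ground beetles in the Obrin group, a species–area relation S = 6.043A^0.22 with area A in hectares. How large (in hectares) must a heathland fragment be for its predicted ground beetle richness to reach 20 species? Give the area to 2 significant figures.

230 hectares

20 = 6.043 × A^0.22  ⇒  A^0.22 = 20/6.043 = 3.31
ln A = ln(3.31) / 0.22 = 1.1968 / 0.22 = 5.4401
A = e^5.4401 ≈ 230.5 hectares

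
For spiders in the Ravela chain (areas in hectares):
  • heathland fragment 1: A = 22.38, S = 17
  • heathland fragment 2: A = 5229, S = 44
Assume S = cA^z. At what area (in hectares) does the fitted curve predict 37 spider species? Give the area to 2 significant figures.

1900 hectares

z = ln(44/17) / ln(5229/22.38) = 0.9510 / 5.4538 = 0.1744
c = 17 / 22.38^0.1744 = 17 / 1.719 = 9.887
A = (37/9.887)^(1/0.1744) ⇒ ln A = ln(3.742)/0.1744 = 7.5683
A = e^7.5683 ≈ 1936 hectares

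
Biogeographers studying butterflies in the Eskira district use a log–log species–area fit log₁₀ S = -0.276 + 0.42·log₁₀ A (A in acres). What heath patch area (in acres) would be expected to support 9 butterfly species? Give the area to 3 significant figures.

849 acres

9 = 0.5297 × A^0.42  ⇒  A^0.42 = 9/0.5297 = 16.99
ln A = ln(16.99) / 0.42 = 2.8327 / 0.42 = 6.7446
A = e^6.7446 ≈ 849.5 acres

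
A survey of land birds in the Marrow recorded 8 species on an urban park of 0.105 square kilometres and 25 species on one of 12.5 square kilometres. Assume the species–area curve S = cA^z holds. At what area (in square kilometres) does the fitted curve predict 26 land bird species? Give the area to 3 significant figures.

z = ln(25/8) / ln(12.5/0.105) = 1.1394 / 4.7795 = 0.2384
c = 8 / 0.105^0.2384 = 8 / 0.5843 = 13.69
A = (26/13.69)^(1/0.2384) ⇒ ln A = ln(1.899)/0.2384 = 2.6902
A = e^2.6902 ≈ 14.74 square kilometres

14.7 square kilometres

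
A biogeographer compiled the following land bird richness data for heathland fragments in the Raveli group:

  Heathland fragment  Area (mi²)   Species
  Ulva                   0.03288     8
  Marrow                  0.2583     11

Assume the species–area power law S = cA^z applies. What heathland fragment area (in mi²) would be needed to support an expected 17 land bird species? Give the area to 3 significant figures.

4.32 mi²

z = ln(11/8) / ln(0.2583/0.03288) = 0.3185 / 2.0613 = 0.1545
c = 8 / 0.03288^0.1545 = 8 / 0.59 = 13.56
A = (17/13.56)^(1/0.1545) ⇒ ln A = ln(1.254)/0.1545 = 1.4641
A = e^1.4641 ≈ 4.323 mi²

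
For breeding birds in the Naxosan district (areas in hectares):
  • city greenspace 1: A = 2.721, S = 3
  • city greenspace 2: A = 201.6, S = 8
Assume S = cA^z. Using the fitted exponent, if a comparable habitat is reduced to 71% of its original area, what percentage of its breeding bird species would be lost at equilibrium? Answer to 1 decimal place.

z = ln(8/3) / ln(201.6/2.721) = 0.9808 / 4.3053 = 0.2278
S_new/S_old = (A_new/A_old)^z = 0.71^0.2278 = exp(0.2278 × -0.3425) = 0.9249
Fraction lost = 1 − 0.9249 = 0.07506

7.5%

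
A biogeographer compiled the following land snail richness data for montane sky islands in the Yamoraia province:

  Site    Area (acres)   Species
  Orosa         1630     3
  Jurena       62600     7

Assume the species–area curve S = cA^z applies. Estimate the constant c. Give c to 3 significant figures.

z = ln(S₂/S₁) / ln(A₂/A₁) = ln(7/3) / ln(62600/1630) = 0.8473 / 3.6482 = 0.2323
c = S₁ / A₁^z = 3 / 1630^0.2323 = 3 / 5.572 = 0.5384

0.538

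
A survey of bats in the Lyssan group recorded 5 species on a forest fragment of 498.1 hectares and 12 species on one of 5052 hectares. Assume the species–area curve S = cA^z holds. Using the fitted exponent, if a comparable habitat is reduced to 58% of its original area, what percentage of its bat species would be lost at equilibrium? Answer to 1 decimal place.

18.6%

z = ln(12/5) / ln(5052/498.1) = 0.8755 / 2.3167 = 0.3779
S_new/S_old = (A_new/A_old)^z = 0.58^0.3779 = exp(0.3779 × -0.5447) = 0.814
Fraction lost = 1 − 0.814 = 0.186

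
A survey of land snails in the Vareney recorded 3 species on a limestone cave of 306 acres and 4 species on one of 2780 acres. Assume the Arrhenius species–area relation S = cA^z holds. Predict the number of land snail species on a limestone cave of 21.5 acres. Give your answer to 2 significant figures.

2.1

z = ln(4/3) / ln(2780/306) = 0.2877 / 2.2066 = 0.1304
c = 3 / 306^0.1304 = 3 / 2.109 = 1.422
S₃ = 1.422 × 21.5^0.1304 = 1.422 × 1.492 ≈ 2.122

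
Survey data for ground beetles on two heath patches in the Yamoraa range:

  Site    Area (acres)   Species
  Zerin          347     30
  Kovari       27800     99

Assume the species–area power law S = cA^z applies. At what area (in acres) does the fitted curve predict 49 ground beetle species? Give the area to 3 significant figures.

2100 acres

z = ln(99/30) / ln(27800/347) = 1.1939 / 4.3835 = 0.2724
c = 30 / 347^0.2724 = 30 / 4.919 = 6.098
A = (49/6.098)^(1/0.2724) ⇒ ln A = ln(8.035)/0.2724 = 7.6506
A = e^7.6506 ≈ 2102 acres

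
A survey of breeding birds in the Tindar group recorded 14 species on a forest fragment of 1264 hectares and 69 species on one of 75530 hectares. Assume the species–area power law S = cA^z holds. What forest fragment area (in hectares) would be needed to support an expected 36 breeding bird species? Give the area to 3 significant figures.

14200 hectares

z = ln(69/14) / ln(75530/1264) = 1.5950 / 4.0902 = 0.3900
c = 14 / 1264^0.3900 = 14 / 16.2 = 0.8641
A = (36/0.8641)^(1/0.3900) ⇒ ln A = ln(41.66)/0.3900 = 9.5640
A = e^9.5640 ≈ 14242 hectares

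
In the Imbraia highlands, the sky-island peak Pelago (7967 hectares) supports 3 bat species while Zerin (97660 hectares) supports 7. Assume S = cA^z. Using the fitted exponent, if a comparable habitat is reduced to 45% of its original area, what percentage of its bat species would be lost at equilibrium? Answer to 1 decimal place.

z = ln(7/3) / ln(97660/7967) = 0.8473 / 2.5062 = 0.3381
S_new/S_old = (A_new/A_old)^z = 0.45^0.3381 = exp(0.3381 × -0.7985) = 0.7634
Fraction lost = 1 − 0.7634 = 0.2366

23.7%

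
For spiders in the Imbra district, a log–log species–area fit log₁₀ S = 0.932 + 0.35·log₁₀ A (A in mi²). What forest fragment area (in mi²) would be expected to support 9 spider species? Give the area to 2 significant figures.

1.2 mi²

9 = 8.551 × A^0.35  ⇒  A^0.35 = 9/8.551 = 1.053
ln A = ln(1.053) / 0.35 = 0.0512 / 0.35 = 0.1463
A = e^0.1463 ≈ 1.158 mi²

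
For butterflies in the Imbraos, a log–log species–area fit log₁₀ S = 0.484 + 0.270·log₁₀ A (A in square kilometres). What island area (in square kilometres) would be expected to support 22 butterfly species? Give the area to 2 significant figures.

22 = 3.048 × A^0.27  ⇒  A^0.27 = 22/3.048 = 7.218
ln A = ln(7.218) / 0.27 = 1.9766 / 0.27 = 7.3207
A = e^7.3207 ≈ 1511 square kilometres

1500 square kilometres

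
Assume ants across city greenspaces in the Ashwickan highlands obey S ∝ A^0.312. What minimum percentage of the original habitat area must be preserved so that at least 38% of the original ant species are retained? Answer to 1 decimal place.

Need (A_new/A_old)^0.312 = 0.38, so A_new/A_old = 0.38^(1/0.312) = 0.38^3.205
ln(A_new/A_old) = ln 0.38 / 0.312 = -0.9676 / 0.312 = -3.1012
A_new/A_old = e^-3.1012 ≈ 0.04499

4.5%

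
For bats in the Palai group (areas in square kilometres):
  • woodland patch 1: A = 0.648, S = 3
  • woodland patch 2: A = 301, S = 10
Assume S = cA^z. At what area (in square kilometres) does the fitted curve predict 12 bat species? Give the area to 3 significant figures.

763 square kilometres

z = ln(10/3) / ln(301/0.648) = 1.2040 / 6.1410 = 0.1961
c = 3 / 0.648^0.1961 = 3 / 0.9185 = 3.266
A = (12/3.266)^(1/0.1961) ⇒ ln A = ln(3.674)/0.1961 = 6.6371
A = e^6.6371 ≈ 762.8 square kilometres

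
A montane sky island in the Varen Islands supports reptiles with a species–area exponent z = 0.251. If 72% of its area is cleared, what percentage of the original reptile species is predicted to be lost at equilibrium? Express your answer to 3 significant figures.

S_new/S_old = (A_new/A_old)^z = 0.28^0.251
= exp(0.251 × ln 0.28) = exp(0.251 × -1.2730) = exp(-0.3195) ≈ 0.7265
Fraction lost = 1 − 0.7265 = 0.2735

27.3%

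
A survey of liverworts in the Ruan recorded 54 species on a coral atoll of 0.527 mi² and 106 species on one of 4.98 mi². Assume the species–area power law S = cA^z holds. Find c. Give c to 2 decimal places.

65.45

z = ln(S₂/S₁) / ln(A₂/A₁) = ln(106/54) / ln(4.98/0.527) = 0.6745 / 2.2460 = 0.3003
c = S₁ / A₁^z = 54 / 0.527^0.3003 = 54 / 0.825 = 65.45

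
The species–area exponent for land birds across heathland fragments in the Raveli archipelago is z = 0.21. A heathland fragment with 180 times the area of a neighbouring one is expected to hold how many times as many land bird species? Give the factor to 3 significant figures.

S₂/S₁ = (A₂/A₁)^z = 180^0.21
ln(S₂/S₁) = 0.21 × ln 180 = 0.21 × 5.1930 = 1.0905
S₂/S₁ = e^1.0905 ≈ 2.976

2.98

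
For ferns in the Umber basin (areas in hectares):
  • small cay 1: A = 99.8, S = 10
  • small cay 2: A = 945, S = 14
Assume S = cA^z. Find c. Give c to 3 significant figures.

5.02

z = ln(S₂/S₁) / ln(A₂/A₁) = ln(14/10) / ln(945/99.8) = 0.3365 / 2.2480 = 0.1497
c = S₁ / A₁^z = 10 / 99.8^0.1497 = 10 / 1.992 = 5.021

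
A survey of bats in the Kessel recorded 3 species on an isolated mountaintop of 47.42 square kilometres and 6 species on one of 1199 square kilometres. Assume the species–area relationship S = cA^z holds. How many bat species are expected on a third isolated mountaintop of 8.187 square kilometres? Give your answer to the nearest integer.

z = ln(6/3) / ln(1199/47.42) = 0.6931 / 3.2302 = 0.2146
c = 3 / 47.42^0.2146 = 3 / 2.289 = 1.311
S₃ = 1.311 × 8.187^0.2146 = 1.311 × 1.57 ≈ 2.058

2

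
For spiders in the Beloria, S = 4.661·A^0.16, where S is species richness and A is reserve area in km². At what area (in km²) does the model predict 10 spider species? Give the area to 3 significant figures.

10 = 4.661 × A^0.16  ⇒  A^0.16 = 10/4.661 = 2.145
ln A = ln(2.145) / 0.16 = 0.7634 / 0.16 = 4.7710
A = e^4.7710 ≈ 118 km²

118 km²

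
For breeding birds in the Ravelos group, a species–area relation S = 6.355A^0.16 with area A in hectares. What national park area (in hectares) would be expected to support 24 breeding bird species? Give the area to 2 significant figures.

4000 hectares

24 = 6.355 × A^0.16  ⇒  A^0.16 = 24/6.355 = 3.777
ln A = ln(3.777) / 0.16 = 1.3288 / 0.16 = 8.3051
A = e^8.3051 ≈ 4044 hectares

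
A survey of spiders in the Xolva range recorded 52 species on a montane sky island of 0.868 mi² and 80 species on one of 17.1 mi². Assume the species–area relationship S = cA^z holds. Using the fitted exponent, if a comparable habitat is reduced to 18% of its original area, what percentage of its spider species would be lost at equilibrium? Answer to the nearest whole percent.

22%

z = ln(80/52) / ln(17.1/0.868) = 0.4308 / 2.9806 = 0.1445
S_new/S_old = (A_new/A_old)^z = 0.18^0.1445 = exp(0.1445 × -1.7148) = 0.7805
Fraction lost = 1 − 0.7805 = 0.2195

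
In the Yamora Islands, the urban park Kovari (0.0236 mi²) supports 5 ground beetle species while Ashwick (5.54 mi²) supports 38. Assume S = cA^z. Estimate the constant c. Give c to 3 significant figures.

20.1

z = ln(S₂/S₁) / ln(A₂/A₁) = ln(38/5) / ln(5.54/0.0236) = 2.0281 / 5.4585 = 0.3716
c = S₁ / A₁^z = 5 / 0.0236^0.3716 = 5 / 0.2486 = 20.12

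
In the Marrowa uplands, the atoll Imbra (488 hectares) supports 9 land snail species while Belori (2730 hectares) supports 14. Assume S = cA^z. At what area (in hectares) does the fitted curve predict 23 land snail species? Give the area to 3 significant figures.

z = ln(14/9) / ln(2730/488) = 0.4418 / 1.7217 = 0.2566
c = 9 / 488^0.2566 = 9 / 4.897 = 1.838
A = (23/1.838)^(1/0.2566) ⇒ ln A = ln(12.51)/0.2566 = 9.8466
A = e^9.8466 ≈ 18894 hectares

18900 hectares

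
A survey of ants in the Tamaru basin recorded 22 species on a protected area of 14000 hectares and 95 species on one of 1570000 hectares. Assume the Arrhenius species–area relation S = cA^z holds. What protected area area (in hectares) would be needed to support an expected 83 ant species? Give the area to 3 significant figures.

z = ln(95/22) / ln(1570000/14000) = 1.4628 / 4.7198 = 0.3099
c = 22 / 14000^0.3099 = 22 / 19.28 = 1.141
A = (83/1.141)^(1/0.3099) ⇒ ln A = ln(72.73)/0.3099 = 13.8309
A = e^13.8309 ≈ 1015506 hectares

1020000 hectares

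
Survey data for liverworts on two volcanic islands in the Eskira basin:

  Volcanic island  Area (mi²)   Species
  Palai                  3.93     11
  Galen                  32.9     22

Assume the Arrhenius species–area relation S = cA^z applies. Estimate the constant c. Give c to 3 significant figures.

z = ln(S₂/S₁) / ln(A₂/A₁) = ln(22/11) / ln(32.9/3.93) = 0.6931 / 2.1248 = 0.3262
c = S₁ / A₁^z = 11 / 3.93^0.3262 = 11 / 1.563 = 7.039

7.04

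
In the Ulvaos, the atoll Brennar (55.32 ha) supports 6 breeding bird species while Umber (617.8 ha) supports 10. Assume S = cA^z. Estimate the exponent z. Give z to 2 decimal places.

Taking logs: ln S = ln c + z ln A, so z = (ln S₂ − ln S₁)/(ln A₂ − ln A₁).
z = ln(10/6) / ln(617.8/55.32) = ln(1.667) / ln(11.17) = 0.5108 / 2.4130 = 0.2117

0.21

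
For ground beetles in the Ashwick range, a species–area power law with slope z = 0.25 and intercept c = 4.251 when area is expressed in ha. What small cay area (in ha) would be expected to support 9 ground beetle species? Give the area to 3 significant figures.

20.1 ha

9 = 4.251 × A^0.25  ⇒  A^0.25 = 9/4.251 = 2.117
ln A = ln(2.117) / 0.25 = 0.7501 / 0.25 = 3.0003
A = e^3.0003 ≈ 20.09 ha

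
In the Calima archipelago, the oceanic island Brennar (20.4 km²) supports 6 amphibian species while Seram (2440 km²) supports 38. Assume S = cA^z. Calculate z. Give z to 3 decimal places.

0.386

Taking logs: ln S = ln c + z ln A, so z = (ln S₂ − ln S₁)/(ln A₂ − ln A₁).
z = ln(38/6) / ln(2440/20.4) = ln(6.333) / ln(119.6) = 1.8458 / 4.7842 = 0.3858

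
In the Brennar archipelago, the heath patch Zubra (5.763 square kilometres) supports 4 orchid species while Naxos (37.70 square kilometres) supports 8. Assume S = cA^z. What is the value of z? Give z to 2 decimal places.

Taking logs: ln S = ln c + z ln A, so z = (ln S₂ − ln S₁)/(ln A₂ − ln A₁).
z = ln(8/4) / ln(37.7/5.763) = ln(2) / ln(6.542) = 0.6931 / 1.8782 = 0.3690

0.37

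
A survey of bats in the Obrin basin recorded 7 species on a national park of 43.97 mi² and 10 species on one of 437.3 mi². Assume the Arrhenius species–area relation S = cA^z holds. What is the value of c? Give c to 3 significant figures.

3.89

z = ln(S₂/S₁) / ln(A₂/A₁) = ln(10/7) / ln(437.3/43.97) = 0.3567 / 2.2971 = 0.1553
c = S₁ / A₁^z = 7 / 43.97^0.1553 = 7 / 1.799 = 3.89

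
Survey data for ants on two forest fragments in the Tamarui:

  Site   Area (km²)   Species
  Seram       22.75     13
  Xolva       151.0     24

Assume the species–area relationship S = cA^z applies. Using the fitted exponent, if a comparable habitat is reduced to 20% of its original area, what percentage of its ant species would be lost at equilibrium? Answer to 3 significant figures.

40.6%

z = ln(24/13) / ln(151/22.75) = 0.6131 / 1.8927 = 0.3239
S_new/S_old = (A_new/A_old)^z = 0.2^0.3239 = exp(0.3239 × -1.6094) = 0.5937
Fraction lost = 1 − 0.5937 = 0.4063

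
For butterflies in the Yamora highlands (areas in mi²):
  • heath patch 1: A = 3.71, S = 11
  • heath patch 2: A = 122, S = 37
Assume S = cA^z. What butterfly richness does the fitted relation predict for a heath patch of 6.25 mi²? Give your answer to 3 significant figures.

z = ln(37/11) / ln(122/3.71) = 1.2130 / 3.4930 = 0.3473
c = 11 / 3.71^0.3473 = 11 / 1.577 = 6.977
S₃ = 6.977 × 6.25^0.3473 = 6.977 × 1.89 ≈ 13.18

13.2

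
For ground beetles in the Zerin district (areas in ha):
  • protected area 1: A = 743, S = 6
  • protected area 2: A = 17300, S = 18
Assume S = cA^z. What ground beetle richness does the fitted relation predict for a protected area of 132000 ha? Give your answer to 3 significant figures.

36.6

z = ln(18/6) / ln(17300/743) = 1.0986 / 3.1478 = 0.3490
c = 6 / 743^0.3490 = 6 / 10.05 = 0.5972
S₃ = 0.5972 × 132000^0.3490 = 0.5972 × 61.26 ≈ 36.58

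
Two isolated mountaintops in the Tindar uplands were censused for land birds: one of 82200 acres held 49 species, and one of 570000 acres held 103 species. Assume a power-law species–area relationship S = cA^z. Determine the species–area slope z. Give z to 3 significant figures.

Taking logs: ln S = ln c + z ln A, so z = (ln S₂ − ln S₁)/(ln A₂ − ln A₁).
z = ln(103/49) / ln(570000/82200) = ln(2.102) / ln(6.934) = 0.7429 / 1.9365 = 0.3836

0.384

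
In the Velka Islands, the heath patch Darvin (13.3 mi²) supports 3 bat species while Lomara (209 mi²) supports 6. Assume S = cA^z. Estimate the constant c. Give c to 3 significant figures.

1.56

z = ln(S₂/S₁) / ln(A₂/A₁) = ln(6/3) / ln(209/13.3) = 0.6931 / 2.7546 = 0.2516
c = S₁ / A₁^z = 3 / 13.3^0.2516 = 3 / 1.918 = 1.564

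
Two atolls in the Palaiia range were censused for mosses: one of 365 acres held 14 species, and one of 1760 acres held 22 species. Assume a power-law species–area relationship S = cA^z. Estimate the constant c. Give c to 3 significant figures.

2.57

z = ln(S₂/S₁) / ln(A₂/A₁) = ln(22/14) / ln(1760/365) = 0.4520 / 1.5732 = 0.2873
c = S₁ / A₁^z = 14 / 365^0.2873 = 14 / 5.447 = 2.57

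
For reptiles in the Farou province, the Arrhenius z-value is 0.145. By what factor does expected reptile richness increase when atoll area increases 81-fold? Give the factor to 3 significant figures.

S₂/S₁ = (A₂/A₁)^z = 81^0.145
ln(S₂/S₁) = 0.145 × ln 81 = 0.145 × 4.3944 = 0.6372
S₂/S₁ = e^0.6372 ≈ 1.891

1.89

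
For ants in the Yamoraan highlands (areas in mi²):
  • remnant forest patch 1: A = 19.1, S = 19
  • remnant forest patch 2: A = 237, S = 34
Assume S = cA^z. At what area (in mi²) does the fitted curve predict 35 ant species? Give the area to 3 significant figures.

269 mi²

z = ln(34/19) / ln(237/19.1) = 0.5819 / 2.5184 = 0.2311
c = 19 / 19.1^0.2311 = 19 / 1.977 = 9.61
A = (35/9.61)^(1/0.2311) ⇒ ln A = ln(3.642)/0.2311 = 5.5935
A = e^5.5935 ≈ 268.7 mi²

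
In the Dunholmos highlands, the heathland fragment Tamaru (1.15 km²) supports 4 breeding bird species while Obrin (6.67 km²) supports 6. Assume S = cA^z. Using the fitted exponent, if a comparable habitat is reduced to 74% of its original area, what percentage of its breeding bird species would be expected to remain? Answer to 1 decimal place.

z = ln(6/4) / ln(6.67/1.15) = 0.4055 / 1.7579 = 0.2307
S_new/S_old = (A_new/A_old)^z = 0.74^0.2307 = exp(0.2307 × -0.3011) = 0.9329

93.3%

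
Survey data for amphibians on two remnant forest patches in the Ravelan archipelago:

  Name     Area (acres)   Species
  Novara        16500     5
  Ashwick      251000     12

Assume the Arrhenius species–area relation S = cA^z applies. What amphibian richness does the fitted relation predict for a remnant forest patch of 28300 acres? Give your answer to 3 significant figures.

5.95

z = ln(12/5) / ln(251000/16500) = 0.8755 / 2.7221 = 0.3216
c = 5 / 16500^0.3216 = 5 / 22.72 = 0.2201
S₃ = 0.2201 × 28300^0.3216 = 0.2201 × 27.03 ≈ 5.947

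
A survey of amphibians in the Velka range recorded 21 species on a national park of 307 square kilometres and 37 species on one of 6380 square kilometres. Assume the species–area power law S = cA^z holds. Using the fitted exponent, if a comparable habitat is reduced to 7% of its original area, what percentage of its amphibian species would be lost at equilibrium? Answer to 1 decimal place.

39.1%

z = ln(37/21) / ln(6380/307) = 0.5664 / 3.0341 = 0.1867
S_new/S_old = (A_new/A_old)^z = 0.07^0.1867 = exp(0.1867 × -2.6593) = 0.6087
Fraction lost = 1 − 0.6087 = 0.3913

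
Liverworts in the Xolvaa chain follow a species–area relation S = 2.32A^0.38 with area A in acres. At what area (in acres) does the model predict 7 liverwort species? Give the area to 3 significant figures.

18.3 acres

7 = 2.32 × A^0.38  ⇒  A^0.38 = 7/2.32 = 3.017
ln A = ln(3.017) / 0.38 = 1.1043 / 0.38 = 2.9062
A = e^2.9062 ≈ 18.29 acres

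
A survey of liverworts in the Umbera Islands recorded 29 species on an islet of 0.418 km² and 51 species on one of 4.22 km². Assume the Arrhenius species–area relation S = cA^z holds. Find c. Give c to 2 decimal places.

35.88

z = ln(S₂/S₁) / ln(A₂/A₁) = ln(51/29) / ln(4.22/0.418) = 0.5645 / 2.3121 = 0.2442
c = S₁ / A₁^z = 29 / 0.418^0.2442 = 29 / 0.8082 = 35.88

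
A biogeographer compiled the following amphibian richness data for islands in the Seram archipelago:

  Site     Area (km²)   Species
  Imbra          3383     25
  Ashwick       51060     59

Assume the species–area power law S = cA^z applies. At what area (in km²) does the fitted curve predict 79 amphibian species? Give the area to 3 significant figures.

128000 km²

z = ln(59/25) / ln(51060/3383) = 0.8587 / 2.7142 = 0.3164
c = 25 / 3383^0.3164 = 25 / 13.08 = 1.912
A = (79/1.912)^(1/0.3164) ⇒ ln A = ln(41.32)/0.3164 = 11.7635
A = e^11.7635 ≈ 128475 km²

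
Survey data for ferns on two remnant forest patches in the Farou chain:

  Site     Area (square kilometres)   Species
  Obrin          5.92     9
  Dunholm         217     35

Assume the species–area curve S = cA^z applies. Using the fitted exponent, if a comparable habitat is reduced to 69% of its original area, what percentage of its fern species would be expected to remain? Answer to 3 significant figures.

86.9%

z = ln(35/9) / ln(217/5.92) = 1.3581 / 3.6016 = 0.3771
S_new/S_old = (A_new/A_old)^z = 0.69^0.3771 = exp(0.3771 × -0.3711) = 0.8694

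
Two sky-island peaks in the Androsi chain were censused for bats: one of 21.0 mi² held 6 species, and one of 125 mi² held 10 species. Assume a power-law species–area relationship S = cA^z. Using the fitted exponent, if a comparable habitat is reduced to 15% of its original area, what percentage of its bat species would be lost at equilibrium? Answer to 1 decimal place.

z = ln(10/6) / ln(125/21) = 0.5108 / 1.7838 = 0.2864
S_new/S_old = (A_new/A_old)^z = 0.15^0.2864 = exp(0.2864 × -1.8971) = 0.5808
Fraction lost = 1 − 0.5808 = 0.4192

41.9%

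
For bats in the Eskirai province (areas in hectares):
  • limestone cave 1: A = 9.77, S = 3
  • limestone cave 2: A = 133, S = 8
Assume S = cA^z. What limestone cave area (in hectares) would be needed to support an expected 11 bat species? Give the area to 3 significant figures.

z = ln(8/3) / ln(133/9.77) = 0.9808 / 2.6110 = 0.3756
c = 3 / 9.77^0.3756 = 3 / 2.354 = 1.274
A = (11/1.274)^(1/0.3756) ⇒ ln A = ln(8.632)/0.3756 = 5.7381
A = e^5.7381 ≈ 310.5 hectares

310 hectares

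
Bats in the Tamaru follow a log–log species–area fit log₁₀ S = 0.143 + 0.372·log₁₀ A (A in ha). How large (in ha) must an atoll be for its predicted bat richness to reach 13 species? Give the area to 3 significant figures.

407 ha

13 = 1.39 × A^0.372  ⇒  A^0.372 = 13/1.39 = 9.353
ln A = ln(9.353) / 0.372 = 2.2357 / 0.372 = 6.0099
A = e^6.0099 ≈ 407.4 ha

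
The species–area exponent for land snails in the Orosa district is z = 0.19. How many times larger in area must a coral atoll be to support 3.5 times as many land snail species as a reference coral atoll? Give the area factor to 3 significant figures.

730

(A₂/A₁)^0.19 = 3.5, so A₂/A₁ = 3.5^(1/0.19) = 3.5^5.263
ln(A₂/A₁) = ln 3.5 / 0.19 = 1.2528 / 0.19 = 6.5935
A₂/A₁ = e^6.5935 ≈ 730.3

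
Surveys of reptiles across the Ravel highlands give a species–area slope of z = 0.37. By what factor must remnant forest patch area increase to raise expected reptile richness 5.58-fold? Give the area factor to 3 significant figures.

(A₂/A₁)^0.37 = 5.58, so A₂/A₁ = 5.58^(1/0.37) = 5.58^2.703
ln(A₂/A₁) = ln 5.58 / 0.37 = 1.7192 / 0.37 = 4.6465
A₂/A₁ = e^4.6465 ≈ 104.2

104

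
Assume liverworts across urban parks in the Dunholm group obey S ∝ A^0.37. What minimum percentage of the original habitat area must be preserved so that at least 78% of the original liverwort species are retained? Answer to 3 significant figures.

Need (A_new/A_old)^0.37 = 0.78, so A_new/A_old = 0.78^(1/0.37) = 0.78^2.703
ln(A_new/A_old) = ln 0.78 / 0.37 = -0.2485 / 0.37 = -0.6715
A_new/A_old = e^-0.6715 ≈ 0.5109

51.1%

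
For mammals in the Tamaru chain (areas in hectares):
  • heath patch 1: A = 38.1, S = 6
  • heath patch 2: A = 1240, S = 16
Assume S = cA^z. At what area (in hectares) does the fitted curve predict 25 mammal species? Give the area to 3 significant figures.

6050 hectares

z = ln(16/6) / ln(1240/38.1) = 0.9808 / 3.4827 = 0.2816
c = 6 / 38.1^0.2816 = 6 / 2.788 = 2.152
A = (25/2.152)^(1/0.2816) ⇒ ln A = ln(11.62)/0.2816 = 8.7075
A = e^8.7075 ≈ 6048 hectares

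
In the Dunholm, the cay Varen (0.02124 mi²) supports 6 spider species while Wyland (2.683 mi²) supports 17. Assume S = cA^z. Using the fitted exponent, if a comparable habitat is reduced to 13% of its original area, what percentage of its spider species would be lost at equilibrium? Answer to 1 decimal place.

35.5%

z = ln(17/6) / ln(2.683/0.02124) = 1.0415 / 4.8388 = 0.2152
S_new/S_old = (A_new/A_old)^z = 0.13^0.2152 = exp(0.2152 × -2.0402) = 0.6446
Fraction lost = 1 − 0.6446 = 0.3554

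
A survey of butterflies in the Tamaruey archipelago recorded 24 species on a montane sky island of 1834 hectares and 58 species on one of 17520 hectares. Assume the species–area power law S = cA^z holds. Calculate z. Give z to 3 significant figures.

0.391

Taking logs: ln S = ln c + z ln A, so z = (ln S₂ − ln S₁)/(ln A₂ − ln A₁).
z = ln(58/24) / ln(17520/1834) = ln(2.417) / ln(9.553) = 0.8824 / 2.2568 = 0.3910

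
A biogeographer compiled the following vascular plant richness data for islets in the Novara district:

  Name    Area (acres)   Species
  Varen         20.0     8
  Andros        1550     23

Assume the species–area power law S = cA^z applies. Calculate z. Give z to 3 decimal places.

0.243

Taking logs: ln S = ln c + z ln A, so z = (ln S₂ − ln S₁)/(ln A₂ − ln A₁).
z = ln(23/8) / ln(1550/20) = ln(2.875) / ln(77.5) = 1.0561 / 4.3503 = 0.2428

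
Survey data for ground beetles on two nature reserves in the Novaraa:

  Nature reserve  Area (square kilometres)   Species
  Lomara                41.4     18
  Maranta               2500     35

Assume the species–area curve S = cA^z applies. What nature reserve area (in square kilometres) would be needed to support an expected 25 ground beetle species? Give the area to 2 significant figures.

310 square kilometres

z = ln(35/18) / ln(2500/41.4) = 0.6650 / 4.1008 = 0.1622
c = 18 / 41.4^0.1622 = 18 / 1.829 = 9.841
A = (25/9.841)^(1/0.1622) ⇒ ln A = ln(2.54)/0.1622 = 5.7491
A = e^5.7491 ≈ 313.9 square kilometres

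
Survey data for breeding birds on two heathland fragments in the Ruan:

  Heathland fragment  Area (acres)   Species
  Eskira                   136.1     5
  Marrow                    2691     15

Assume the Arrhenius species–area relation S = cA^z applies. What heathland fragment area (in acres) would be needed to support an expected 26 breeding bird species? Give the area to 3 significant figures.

12000 acres

z = ln(15/5) / ln(2691/136.1) = 1.0986 / 2.9843 = 0.3681
c = 5 / 136.1^0.3681 = 5 / 6.103 = 0.8193
A = (26/0.8193)^(1/0.3681) ⇒ ln A = ln(31.74)/0.3681 = 9.3918
A = e^9.3918 ≈ 11990 acres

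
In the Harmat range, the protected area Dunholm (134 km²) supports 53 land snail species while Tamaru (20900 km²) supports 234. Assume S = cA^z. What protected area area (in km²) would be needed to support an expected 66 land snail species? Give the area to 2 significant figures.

z = ln(234/53) / ln(20900/134) = 1.4850 / 5.0497 = 0.2941
c = 53 / 134^0.2941 = 53 / 4.222 = 12.55
A = (66/12.55)^(1/0.2941) ⇒ ln A = ln(5.258)/0.2941 = 5.6438
A = e^5.6438 ≈ 282.5 km²

280 km²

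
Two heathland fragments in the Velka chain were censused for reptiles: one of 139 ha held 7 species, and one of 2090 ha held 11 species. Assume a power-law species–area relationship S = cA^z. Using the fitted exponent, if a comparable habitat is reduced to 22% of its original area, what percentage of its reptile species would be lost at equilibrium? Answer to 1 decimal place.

z = ln(11/7) / ln(2090/139) = 0.4520 / 2.7104 = 0.1668
S_new/S_old = (A_new/A_old)^z = 0.22^0.1668 = exp(0.1668 × -1.5141) = 0.7769
Fraction lost = 1 − 0.7769 = 0.2231

22.3%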